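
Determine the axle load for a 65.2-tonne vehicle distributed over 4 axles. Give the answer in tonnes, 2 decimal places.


Load per axle = total weight / number of axles
Load = 65.2 / 4
Load = 16.30 tonnes

16.30


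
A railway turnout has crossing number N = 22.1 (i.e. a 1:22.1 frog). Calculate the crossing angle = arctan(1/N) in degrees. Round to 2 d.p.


1/N = 1/22.1 = 0.045249
angle = arctan(0.045249) = 0.045218 rad
angle = 0.045218 * 180/pi = 2.59 degrees

2.59


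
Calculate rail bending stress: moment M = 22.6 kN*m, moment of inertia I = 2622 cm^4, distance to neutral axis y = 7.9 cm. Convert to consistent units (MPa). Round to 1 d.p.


Convert units:
M = 22.6 kN*m = 22600000 N*mm
y = 7.9 cm = 79 mm
I = 2622 cm^4 = 26220000 mm^4
sigma = 22600000 * 79 / 26220000
sigma = 68.1 MPa

68.1


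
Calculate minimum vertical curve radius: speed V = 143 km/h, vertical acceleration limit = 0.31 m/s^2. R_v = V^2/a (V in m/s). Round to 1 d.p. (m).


Convert speed: V = 143 / 3.6 = 39.7222 m/s
V^2 = 1577.8549 m^2/s^2
R_v = 1577.8549 / 0.31
R_v = 5089.9 m

5089.9


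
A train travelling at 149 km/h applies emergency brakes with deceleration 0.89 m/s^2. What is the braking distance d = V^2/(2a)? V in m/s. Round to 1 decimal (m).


Convert speed: V = 149 / 3.6 = 41.3889 m/s
V^2 = 1713.0401
d = 1713.0401 / (2 * 0.89)
d = 1713.0401 / 1.78
d = 962.4 m

962.4


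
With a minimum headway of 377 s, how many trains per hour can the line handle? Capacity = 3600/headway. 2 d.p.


Capacity = 3600 / headway
Capacity = 3600 / 377
Capacity = 9.55 trains/hour

9.55


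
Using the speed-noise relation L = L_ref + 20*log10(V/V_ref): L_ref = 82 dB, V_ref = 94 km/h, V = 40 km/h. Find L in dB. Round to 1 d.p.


V/V_ref = 40 / 94 = 0.425532
log10(0.425532) = -0.371068
20 * -0.371068 = -7.4214
L = 82 + -7.4214 = 74.6 dB

74.6


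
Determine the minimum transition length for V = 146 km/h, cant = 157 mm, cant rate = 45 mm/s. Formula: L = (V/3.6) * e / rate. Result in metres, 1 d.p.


Convert speed: V = 146 / 3.6 = 40.5556 m/s
L = 40.5556 * 157 / 45
L = 6367.2222 / 45
L = 141.5 m

141.5


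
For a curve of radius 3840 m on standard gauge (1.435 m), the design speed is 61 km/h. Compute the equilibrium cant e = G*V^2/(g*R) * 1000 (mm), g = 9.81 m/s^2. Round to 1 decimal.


Convert speed: V = 61 / 3.6 = 16.9444 m/s
Apply formula: e = 1.435 * 16.9444^2 / (9.81 * 3840)
e = 1.435 * 287.1142 / 37670.4
e = 0.010937 m = 10.9 mm

10.9


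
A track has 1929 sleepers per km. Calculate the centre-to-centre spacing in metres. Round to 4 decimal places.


Spacing = 1000 m / number of sleepers
Spacing = 1000 / 1929
Spacing = 0.5184 m

0.5184


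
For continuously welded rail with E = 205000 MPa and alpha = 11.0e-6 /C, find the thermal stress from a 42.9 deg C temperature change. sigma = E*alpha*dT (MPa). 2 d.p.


sigma = E * alpha * dT
sigma = 205000 * 11.0e-6 * 42.9
sigma = 2.255 * 42.9
sigma = 96.74 MPa

96.74


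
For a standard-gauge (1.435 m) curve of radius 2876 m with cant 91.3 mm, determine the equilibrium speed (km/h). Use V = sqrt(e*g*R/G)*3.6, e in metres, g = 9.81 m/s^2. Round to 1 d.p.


Convert cant: e = 91.3 mm = 0.0913 m
V_ms = sqrt(0.0913 * 9.81 * 2876 / 1.435)
V_ms = sqrt(1795.050891) = 42.368 m/s
V = 42.368 * 3.6 = 152.5 km/h

152.5


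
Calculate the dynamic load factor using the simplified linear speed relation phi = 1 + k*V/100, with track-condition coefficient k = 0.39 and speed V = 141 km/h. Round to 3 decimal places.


phi = 1 + k * V / 100
phi = 1 + 0.39 * 141 / 100
phi = 1 + 0.5499
phi = 1.550

1.550


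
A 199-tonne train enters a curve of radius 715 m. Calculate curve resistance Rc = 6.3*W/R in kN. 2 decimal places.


Rc = 6.3 * W / R
Rc = 6.3 * 199 / 715
Rc = 1253.7 / 715
Rc = 1.75 kN

1.75


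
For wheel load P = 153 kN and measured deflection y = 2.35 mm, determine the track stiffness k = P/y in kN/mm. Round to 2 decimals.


Track stiffness k = P / y
k = 153 / 2.35
k = 65.11 kN/mm

65.11


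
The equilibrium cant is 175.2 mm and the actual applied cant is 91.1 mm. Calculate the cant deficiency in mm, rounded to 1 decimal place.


Cant deficiency = equilibrium cant - actual cant
CD = 175.2 - 91.1
CD = 84.1 mm

84.1


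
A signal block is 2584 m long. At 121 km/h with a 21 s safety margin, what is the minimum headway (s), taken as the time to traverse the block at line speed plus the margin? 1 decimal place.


V = 121 / 3.6 = 33.6111 m/s
Block traversal time = 2584 / 33.6111 = 76.8793 s
Headway = 76.8793 + 21
Headway = 97.9 s

97.9


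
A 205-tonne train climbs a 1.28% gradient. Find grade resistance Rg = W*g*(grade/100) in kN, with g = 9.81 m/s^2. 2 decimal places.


Rg = W * 9.81 * grade / 100
Rg = 205 * 9.81 * 1.28 / 100
Rg = 2011.05 * 0.0128
Rg = 25.74 kN

25.74


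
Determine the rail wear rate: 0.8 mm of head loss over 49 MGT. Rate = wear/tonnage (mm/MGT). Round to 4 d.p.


Wear rate = total wear / cumulative tonnage
Rate = 0.8 / 49
Rate = 0.0163 mm/MGT

0.0163


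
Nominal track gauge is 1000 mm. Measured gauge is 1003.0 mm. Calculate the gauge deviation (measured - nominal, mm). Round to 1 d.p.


Deviation = measured - nominal
Deviation = 1003.0 - 1000
Deviation = 3.0 mm

3.0


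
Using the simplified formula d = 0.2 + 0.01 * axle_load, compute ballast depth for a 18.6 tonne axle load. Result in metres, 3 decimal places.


d = 0.2 + 0.01 * 18.6
d = 0.2 + 0.186
d = 0.386 m

0.386


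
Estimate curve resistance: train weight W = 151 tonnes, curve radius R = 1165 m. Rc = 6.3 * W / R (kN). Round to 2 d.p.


Rc = 6.3 * W / R
Rc = 6.3 * 151 / 1165
Rc = 951.3 / 1165
Rc = 0.82 kN

0.82


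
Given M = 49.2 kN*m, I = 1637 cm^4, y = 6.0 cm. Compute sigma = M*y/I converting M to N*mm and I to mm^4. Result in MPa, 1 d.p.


Convert units:
M = 49.2 kN*m = 49200000 N*mm
y = 6.0 cm = 60 mm
I = 1637 cm^4 = 16370000 mm^4
sigma = 49200000 * 60 / 16370000
sigma = 180.3 MPa

180.3


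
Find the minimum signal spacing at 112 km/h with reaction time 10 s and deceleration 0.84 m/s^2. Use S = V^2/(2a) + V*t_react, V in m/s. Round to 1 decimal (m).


V = 112 / 3.6 = 31.1111 m/s
Braking distance = 31.1111^2 / (2*0.84) = 576.1317 m
Sighting distance = 31.1111 * 10 = 311.1111 m
S = 576.1317 + 311.1111 = 887.2 m

887.2


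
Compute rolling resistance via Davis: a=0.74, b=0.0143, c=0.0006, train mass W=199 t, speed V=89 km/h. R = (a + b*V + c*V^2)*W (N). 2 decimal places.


b*V = 0.0143 * 89 = 1.2727
c*V^2 = 0.0006 * 7921 = 4.7526
R_per_t = 0.74 + 1.2727 + 4.7526 = 6.7653 N/t
R_total = 6.7653 * 199 = 1346.29 N

1346.29


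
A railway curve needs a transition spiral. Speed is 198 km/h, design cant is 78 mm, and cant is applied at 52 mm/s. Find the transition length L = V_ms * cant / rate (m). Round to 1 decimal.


Convert speed: V = 198 / 3.6 = 55.0 m/s
L = 55.0 * 78 / 52
L = 4290.0 / 52
L = 82.5 m

82.5


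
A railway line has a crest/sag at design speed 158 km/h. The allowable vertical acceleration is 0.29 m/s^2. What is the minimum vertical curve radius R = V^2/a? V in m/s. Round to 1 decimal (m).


Convert speed: V = 158 / 3.6 = 43.8889 m/s
V^2 = 1926.2346 m^2/s^2
R_v = 1926.2346 / 0.29
R_v = 6642.2 m

6642.2


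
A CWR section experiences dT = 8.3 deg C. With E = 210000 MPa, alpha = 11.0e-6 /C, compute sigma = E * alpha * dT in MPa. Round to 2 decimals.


sigma = E * alpha * dT
sigma = 210000 * 11.0e-6 * 8.3
sigma = 2.31 * 8.3
sigma = 19.17 MPa

19.17


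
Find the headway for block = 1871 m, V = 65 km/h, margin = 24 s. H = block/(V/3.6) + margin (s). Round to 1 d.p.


V = 65 / 3.6 = 18.0556 m/s
Block traversal time = 1871 / 18.0556 = 103.6246 s
Headway = 103.6246 + 24
Headway = 127.6 s

127.6


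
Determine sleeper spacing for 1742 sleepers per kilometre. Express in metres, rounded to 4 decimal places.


Spacing = 1000 m / number of sleepers
Spacing = 1000 / 1742
Spacing = 0.5741 m

0.5741


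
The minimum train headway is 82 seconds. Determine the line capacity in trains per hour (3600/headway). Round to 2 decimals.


Capacity = 3600 / headway
Capacity = 3600 / 82
Capacity = 43.90 trains/hour

43.90


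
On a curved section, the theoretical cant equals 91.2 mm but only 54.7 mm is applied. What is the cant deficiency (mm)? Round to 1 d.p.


Cant deficiency = equilibrium cant - actual cant
CD = 91.2 - 54.7
CD = 36.5 mm

36.5


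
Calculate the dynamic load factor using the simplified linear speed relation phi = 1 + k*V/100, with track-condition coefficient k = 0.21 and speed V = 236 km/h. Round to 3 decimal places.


phi = 1 + k * V / 100
phi = 1 + 0.21 * 236 / 100
phi = 1 + 0.4956
phi = 1.496

1.496


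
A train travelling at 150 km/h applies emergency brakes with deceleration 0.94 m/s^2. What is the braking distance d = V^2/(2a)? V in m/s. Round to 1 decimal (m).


Convert speed: V = 150 / 3.6 = 41.6667 m/s
V^2 = 1736.1111
d = 1736.1111 / (2 * 0.94)
d = 1736.1111 / 1.88
d = 923.5 m

923.5


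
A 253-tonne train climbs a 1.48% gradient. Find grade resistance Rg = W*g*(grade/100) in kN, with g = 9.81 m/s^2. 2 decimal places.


Rg = W * 9.81 * grade / 100
Rg = 253 * 9.81 * 1.48 / 100
Rg = 2481.93 * 0.0148
Rg = 36.73 kN

36.73


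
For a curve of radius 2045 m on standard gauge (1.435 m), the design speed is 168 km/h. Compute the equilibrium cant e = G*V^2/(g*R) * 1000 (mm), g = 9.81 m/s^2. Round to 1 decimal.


Convert speed: V = 168 / 3.6 = 46.6667 m/s
Apply formula: e = 1.435 * 46.6667^2 / (9.81 * 2045)
e = 1.435 * 2177.7778 / 20061.45
e = 0.155777 m = 155.8 mm

155.8


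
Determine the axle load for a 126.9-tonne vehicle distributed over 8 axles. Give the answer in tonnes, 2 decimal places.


Load per axle = total weight / number of axles
Load = 126.9 / 8
Load = 15.86 tonnes

15.86


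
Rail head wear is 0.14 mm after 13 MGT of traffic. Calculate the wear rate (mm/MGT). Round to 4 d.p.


Wear rate = total wear / cumulative tonnage
Rate = 0.14 / 13
Rate = 0.0108 mm/MGT

0.0108


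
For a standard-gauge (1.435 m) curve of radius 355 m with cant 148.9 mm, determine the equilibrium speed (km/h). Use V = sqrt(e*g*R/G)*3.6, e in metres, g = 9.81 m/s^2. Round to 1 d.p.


Convert cant: e = 148.9 mm = 0.1489 m
V_ms = sqrt(0.1489 * 9.81 * 355 / 1.435)
V_ms = sqrt(361.360066) = 19.0095 m/s
V = 19.0095 * 3.6 = 68.4 km/h

68.4


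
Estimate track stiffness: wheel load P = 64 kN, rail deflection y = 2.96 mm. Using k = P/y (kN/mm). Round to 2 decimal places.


Track stiffness k = P / y
k = 64 / 2.96
k = 21.62 kN/mm

21.62


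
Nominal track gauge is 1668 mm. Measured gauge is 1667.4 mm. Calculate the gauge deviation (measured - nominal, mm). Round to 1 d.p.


Deviation = measured - nominal
Deviation = 1667.4 - 1668
Deviation = -0.6 mm

-0.6


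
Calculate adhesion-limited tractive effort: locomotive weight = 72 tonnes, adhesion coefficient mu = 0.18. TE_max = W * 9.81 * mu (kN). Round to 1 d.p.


TE_max = W * g * mu
TE_max = 72 * 9.81 * 0.18
TE_max = 706.32 * 0.18
TE_max = 127.1 kN

127.1


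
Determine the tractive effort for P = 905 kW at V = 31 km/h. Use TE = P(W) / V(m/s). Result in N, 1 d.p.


Convert: P = 905 kW = 905000 W
V = 31 / 3.6 = 8.6111 m/s
TE = 905000 / 8.6111
TE = 105096.8 N

105096.8


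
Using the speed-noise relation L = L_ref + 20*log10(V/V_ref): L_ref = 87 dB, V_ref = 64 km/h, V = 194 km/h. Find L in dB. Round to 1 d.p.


V/V_ref = 194 / 64 = 3.03125
log10(3.03125) = 0.481622
20 * 0.481622 = 9.6324
L = 87 + 9.6324 = 96.6 dB

96.6


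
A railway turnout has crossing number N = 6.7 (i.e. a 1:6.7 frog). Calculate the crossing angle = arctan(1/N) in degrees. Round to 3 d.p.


1/N = 1/6.7 = 0.149254
angle = arctan(0.149254) = 0.14816 rad
angle = 0.14816 * 180/pi = 8.489 degrees

8.489


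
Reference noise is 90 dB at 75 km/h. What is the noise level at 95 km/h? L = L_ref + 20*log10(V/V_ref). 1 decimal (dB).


V/V_ref = 95 / 75 = 1.266667
log10(1.266667) = 0.102662
20 * 0.102662 = 2.0532
L = 90 + 2.0532 = 92.1 dB

92.1


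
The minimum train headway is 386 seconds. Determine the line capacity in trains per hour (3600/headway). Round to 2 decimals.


Capacity = 3600 / headway
Capacity = 3600 / 386
Capacity = 9.33 trains/hour

9.33


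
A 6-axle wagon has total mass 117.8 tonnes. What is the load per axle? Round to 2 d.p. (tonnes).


Load per axle = total weight / number of axles
Load = 117.8 / 6
Load = 19.63 tonnes

19.63


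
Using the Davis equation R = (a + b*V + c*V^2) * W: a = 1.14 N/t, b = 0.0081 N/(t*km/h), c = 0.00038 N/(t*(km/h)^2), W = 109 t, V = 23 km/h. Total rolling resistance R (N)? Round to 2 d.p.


b*V = 0.0081 * 23 = 0.1863
c*V^2 = 0.00038 * 529 = 0.20102
R_per_t = 1.14 + 0.1863 + 0.20102 = 1.52732 N/t
R_total = 1.52732 * 109 = 166.48 N

166.48


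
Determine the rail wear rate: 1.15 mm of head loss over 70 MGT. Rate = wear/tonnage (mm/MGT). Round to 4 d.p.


Wear rate = total wear / cumulative tonnage
Rate = 1.15 / 70
Rate = 0.0164 mm/MGT

0.0164


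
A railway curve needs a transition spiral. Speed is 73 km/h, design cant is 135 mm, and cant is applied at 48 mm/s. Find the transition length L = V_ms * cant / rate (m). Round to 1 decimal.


Convert speed: V = 73 / 3.6 = 20.2778 m/s
L = 20.2778 * 135 / 48
L = 2737.5 / 48
L = 57.0 m

57.0


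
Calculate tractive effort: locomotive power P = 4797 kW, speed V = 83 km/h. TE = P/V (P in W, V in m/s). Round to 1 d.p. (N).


Convert: P = 4797 kW = 4797000 W
V = 83 / 3.6 = 23.0556 m/s
TE = 4797000 / 23.0556
TE = 208062.7 N

208062.7


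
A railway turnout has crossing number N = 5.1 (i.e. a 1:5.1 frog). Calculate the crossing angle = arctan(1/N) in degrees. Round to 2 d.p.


1/N = 1/5.1 = 0.196078
angle = arctan(0.196078) = 0.193622 rad
angle = 0.193622 * 180/pi = 11.09 degrees

11.09


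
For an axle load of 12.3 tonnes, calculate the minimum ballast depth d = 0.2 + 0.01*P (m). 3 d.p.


d = 0.2 + 0.01 * 12.3
d = 0.2 + 0.123
d = 0.323 m

0.323


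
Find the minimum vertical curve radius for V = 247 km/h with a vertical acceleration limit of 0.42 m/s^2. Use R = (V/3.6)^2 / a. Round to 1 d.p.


Convert speed: V = 247 / 3.6 = 68.6111 m/s
V^2 = 4707.4846 m^2/s^2
R_v = 4707.4846 / 0.42
R_v = 11208.3 m

11208.3


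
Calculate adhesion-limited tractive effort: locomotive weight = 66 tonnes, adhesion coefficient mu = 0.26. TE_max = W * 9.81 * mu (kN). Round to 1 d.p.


TE_max = W * g * mu
TE_max = 66 * 9.81 * 0.26
TE_max = 647.46 * 0.26
TE_max = 168.3 kN

168.3


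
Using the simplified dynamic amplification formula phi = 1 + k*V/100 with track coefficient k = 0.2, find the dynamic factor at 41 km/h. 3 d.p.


phi = 1 + k * V / 100
phi = 1 + 0.2 * 41 / 100
phi = 1 + 0.082
phi = 1.082

1.082


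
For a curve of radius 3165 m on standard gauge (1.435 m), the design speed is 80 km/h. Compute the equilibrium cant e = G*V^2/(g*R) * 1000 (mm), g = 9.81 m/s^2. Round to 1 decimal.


Convert speed: V = 80 / 3.6 = 22.2222 m/s
Apply formula: e = 1.435 * 22.2222^2 / (9.81 * 3165)
e = 1.435 * 493.8272 / 31048.65
e = 0.022824 m = 22.8 mm

22.8


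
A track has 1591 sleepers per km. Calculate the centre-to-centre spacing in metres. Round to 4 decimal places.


Spacing = 1000 m / number of sleepers
Spacing = 1000 / 1591
Spacing = 0.6285 m

0.6285


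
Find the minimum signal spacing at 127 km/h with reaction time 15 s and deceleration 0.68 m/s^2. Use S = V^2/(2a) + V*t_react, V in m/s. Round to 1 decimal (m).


V = 127 / 3.6 = 35.2778 m/s
Braking distance = 35.2778^2 / (2*0.68) = 915.0894 m
Sighting distance = 35.2778 * 15 = 529.1667 m
S = 915.0894 + 529.1667 = 1444.3 m

1444.3


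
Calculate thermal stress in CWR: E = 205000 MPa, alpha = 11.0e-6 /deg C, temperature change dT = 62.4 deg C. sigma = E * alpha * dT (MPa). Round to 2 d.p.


sigma = E * alpha * dT
sigma = 205000 * 11.0e-6 * 62.4
sigma = 2.255 * 62.4
sigma = 140.71 MPa

140.71


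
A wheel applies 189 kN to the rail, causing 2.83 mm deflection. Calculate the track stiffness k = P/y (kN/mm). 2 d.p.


Track stiffness k = P / y
k = 189 / 2.83
k = 66.78 kN/mm

66.78


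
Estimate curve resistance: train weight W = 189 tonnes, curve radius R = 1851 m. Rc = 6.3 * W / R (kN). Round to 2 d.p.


Rc = 6.3 * W / R
Rc = 6.3 * 189 / 1851
Rc = 1190.7 / 1851
Rc = 0.64 kN

0.64


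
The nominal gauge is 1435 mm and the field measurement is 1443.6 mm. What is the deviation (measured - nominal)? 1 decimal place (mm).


Deviation = measured - nominal
Deviation = 1443.6 - 1435
Deviation = 8.6 mm

8.6


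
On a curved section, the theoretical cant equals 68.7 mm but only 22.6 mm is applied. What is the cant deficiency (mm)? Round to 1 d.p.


Cant deficiency = equilibrium cant - actual cant
CD = 68.7 - 22.6
CD = 46.1 mm

46.1


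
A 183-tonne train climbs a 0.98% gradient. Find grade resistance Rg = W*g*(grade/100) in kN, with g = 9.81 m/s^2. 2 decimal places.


Rg = W * 9.81 * grade / 100
Rg = 183 * 9.81 * 0.98 / 100
Rg = 1795.23 * 0.0098
Rg = 17.59 kN

17.59


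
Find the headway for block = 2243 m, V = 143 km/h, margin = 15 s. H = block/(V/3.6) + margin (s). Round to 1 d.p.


V = 143 / 3.6 = 39.7222 m/s
Block traversal time = 2243 / 39.7222 = 56.4671 s
Headway = 56.4671 + 15
Headway = 71.5 s

71.5


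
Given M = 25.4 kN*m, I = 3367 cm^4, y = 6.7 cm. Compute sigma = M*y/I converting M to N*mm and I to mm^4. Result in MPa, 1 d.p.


Convert units:
M = 25.4 kN*m = 25400000 N*mm
y = 6.7 cm = 67 mm
I = 3367 cm^4 = 33670000 mm^4
sigma = 25400000 * 67 / 33670000
sigma = 50.5 MPa

50.5


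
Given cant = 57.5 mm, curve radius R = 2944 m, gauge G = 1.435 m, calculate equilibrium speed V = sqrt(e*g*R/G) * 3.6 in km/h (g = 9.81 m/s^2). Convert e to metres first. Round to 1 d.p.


Convert cant: e = 57.5 mm = 0.0575 m
V_ms = sqrt(0.0575 * 9.81 * 2944 / 1.435)
V_ms = sqrt(1157.238188) = 34.0182 m/s
V = 34.0182 * 3.6 = 122.5 km/h

122.5


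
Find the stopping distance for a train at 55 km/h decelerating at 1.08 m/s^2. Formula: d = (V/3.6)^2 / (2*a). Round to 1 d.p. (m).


Convert speed: V = 55 / 3.6 = 15.2778 m/s
V^2 = 233.4105
d = 233.4105 / (2 * 1.08)
d = 233.4105 / 2.16
d = 108.1 m

108.1


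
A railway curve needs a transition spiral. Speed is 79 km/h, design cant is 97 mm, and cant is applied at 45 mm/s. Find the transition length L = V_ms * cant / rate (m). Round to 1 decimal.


Convert speed: V = 79 / 3.6 = 21.9444 m/s
L = 21.9444 * 97 / 45
L = 2128.6111 / 45
L = 47.3 m

47.3


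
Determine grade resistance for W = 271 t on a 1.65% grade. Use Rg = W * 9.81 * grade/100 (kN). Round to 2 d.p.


Rg = W * 9.81 * grade / 100
Rg = 271 * 9.81 * 1.65 / 100
Rg = 2658.51 * 0.0165
Rg = 43.87 kN

43.87


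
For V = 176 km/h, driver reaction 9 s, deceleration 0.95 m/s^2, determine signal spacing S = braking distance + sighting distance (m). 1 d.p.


V = 176 / 3.6 = 48.8889 m/s
Braking distance = 48.8889^2 / (2*0.95) = 1257.9597 m
Sighting distance = 48.8889 * 9 = 440.0 m
S = 1257.9597 + 440.0 = 1698.0 m

1698.0


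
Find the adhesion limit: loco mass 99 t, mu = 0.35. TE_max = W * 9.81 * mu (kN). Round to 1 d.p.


TE_max = W * g * mu
TE_max = 99 * 9.81 * 0.35
TE_max = 971.19 * 0.35
TE_max = 339.9 kN

339.9


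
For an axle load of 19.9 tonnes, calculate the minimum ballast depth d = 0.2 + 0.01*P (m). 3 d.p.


d = 0.2 + 0.01 * 19.9
d = 0.2 + 0.199
d = 0.399 m

0.399


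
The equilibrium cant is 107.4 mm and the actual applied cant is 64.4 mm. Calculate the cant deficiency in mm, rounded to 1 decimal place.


Cant deficiency = equilibrium cant - actual cant
CD = 107.4 - 64.4
CD = 43.0 mm

43.0


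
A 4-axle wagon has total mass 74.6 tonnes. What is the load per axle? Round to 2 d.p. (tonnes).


Load per axle = total weight / number of axles
Load = 74.6 / 4
Load = 18.65 tonnes

18.65


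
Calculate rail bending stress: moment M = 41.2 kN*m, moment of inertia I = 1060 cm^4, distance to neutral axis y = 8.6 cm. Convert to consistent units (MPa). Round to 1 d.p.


Convert units:
M = 41.2 kN*m = 41200000 N*mm
y = 8.6 cm = 86 mm
I = 1060 cm^4 = 10600000 mm^4
sigma = 41200000 * 86 / 10600000
sigma = 334.3 MPa

334.3


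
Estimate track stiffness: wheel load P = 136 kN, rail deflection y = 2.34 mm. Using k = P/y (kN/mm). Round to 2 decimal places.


Track stiffness k = P / y
k = 136 / 2.34
k = 58.12 kN/mm

58.12


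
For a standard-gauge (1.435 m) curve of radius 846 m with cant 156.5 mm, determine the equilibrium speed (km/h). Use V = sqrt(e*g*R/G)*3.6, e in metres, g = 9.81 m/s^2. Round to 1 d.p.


Convert cant: e = 156.5 mm = 0.1565 m
V_ms = sqrt(0.1565 * 9.81 * 846 / 1.435)
V_ms = sqrt(905.110934) = 30.0851 m/s
V = 30.0851 * 3.6 = 108.3 km/h

108.3


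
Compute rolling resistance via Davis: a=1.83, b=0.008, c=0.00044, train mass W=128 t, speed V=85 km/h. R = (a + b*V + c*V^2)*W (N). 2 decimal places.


b*V = 0.008 * 85 = 0.68
c*V^2 = 0.00044 * 7225 = 3.179
R_per_t = 1.83 + 0.68 + 3.179 = 5.689 N/t
R_total = 5.689 * 128 = 728.19 N

728.19


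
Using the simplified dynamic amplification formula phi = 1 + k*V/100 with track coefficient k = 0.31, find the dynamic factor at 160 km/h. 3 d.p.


phi = 1 + k * V / 100
phi = 1 + 0.31 * 160 / 100
phi = 1 + 0.496
phi = 1.496

1.496


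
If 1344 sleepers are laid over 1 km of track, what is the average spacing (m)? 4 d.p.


Spacing = 1000 m / number of sleepers
Spacing = 1000 / 1344
Spacing = 0.7440 m

0.7440


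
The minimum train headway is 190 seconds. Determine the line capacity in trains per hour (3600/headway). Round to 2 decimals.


Capacity = 3600 / headway
Capacity = 3600 / 190
Capacity = 18.95 trains/hour

18.95


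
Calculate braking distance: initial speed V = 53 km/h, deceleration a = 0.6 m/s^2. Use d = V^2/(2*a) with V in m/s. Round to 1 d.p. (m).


Convert speed: V = 53 / 3.6 = 14.7222 m/s
V^2 = 216.7438
d = 216.7438 / (2 * 0.6)
d = 216.7438 / 1.2
d = 180.6 m

180.6


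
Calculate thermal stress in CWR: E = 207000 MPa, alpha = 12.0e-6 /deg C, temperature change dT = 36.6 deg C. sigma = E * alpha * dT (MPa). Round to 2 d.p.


sigma = E * alpha * dT
sigma = 207000 * 12.0e-6 * 36.6
sigma = 2.484 * 36.6
sigma = 90.91 MPa

90.91


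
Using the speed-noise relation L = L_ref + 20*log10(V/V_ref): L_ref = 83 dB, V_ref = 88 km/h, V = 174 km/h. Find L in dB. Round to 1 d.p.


V/V_ref = 174 / 88 = 1.977273
log10(1.977273) = 0.296067
20 * 0.296067 = 5.9213
L = 83 + 5.9213 = 88.9 dB

88.9


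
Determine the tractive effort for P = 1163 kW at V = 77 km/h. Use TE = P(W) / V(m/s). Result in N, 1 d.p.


Convert: P = 1163 kW = 1163000 W
V = 77 / 3.6 = 21.3889 m/s
TE = 1163000 / 21.3889
TE = 54374.0 N

54374.0


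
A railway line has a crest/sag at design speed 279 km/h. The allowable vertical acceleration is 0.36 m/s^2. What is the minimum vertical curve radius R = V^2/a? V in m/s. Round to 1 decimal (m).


Convert speed: V = 279 / 3.6 = 77.5 m/s
V^2 = 6006.25 m^2/s^2
R_v = 6006.25 / 0.36
R_v = 16684.0 m

16684.0


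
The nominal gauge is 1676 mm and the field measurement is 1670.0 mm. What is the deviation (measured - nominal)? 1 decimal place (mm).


Deviation = measured - nominal
Deviation = 1670.0 - 1676
Deviation = -6.0 mm

-6.0


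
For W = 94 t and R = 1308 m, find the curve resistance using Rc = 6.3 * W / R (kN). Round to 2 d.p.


Rc = 6.3 * W / R
Rc = 6.3 * 94 / 1308
Rc = 592.2 / 1308
Rc = 0.45 kN

0.45


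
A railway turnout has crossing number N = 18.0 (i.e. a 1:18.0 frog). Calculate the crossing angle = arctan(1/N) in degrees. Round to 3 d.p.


1/N = 1/18.0 = 0.055556
angle = arctan(0.055556) = 0.055499 rad
angle = 0.055499 * 180/pi = 3.180 degrees

3.180


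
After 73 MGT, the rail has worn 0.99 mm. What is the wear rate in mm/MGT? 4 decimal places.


Wear rate = total wear / cumulative tonnage
Rate = 0.99 / 73
Rate = 0.0136 mm/MGT

0.0136


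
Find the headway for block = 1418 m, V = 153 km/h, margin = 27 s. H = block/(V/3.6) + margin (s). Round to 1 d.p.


V = 153 / 3.6 = 42.5 m/s
Block traversal time = 1418 / 42.5 = 33.3647 s
Headway = 33.3647 + 27
Headway = 60.4 s

60.4


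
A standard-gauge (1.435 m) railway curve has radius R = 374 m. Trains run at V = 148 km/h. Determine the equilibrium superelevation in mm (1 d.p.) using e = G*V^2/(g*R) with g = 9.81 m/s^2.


Convert speed: V = 148 / 3.6 = 41.1111 m/s
Apply formula: e = 1.435 * 41.1111^2 / (9.81 * 374)
e = 1.435 * 1690.1235 / 3668.94
e = 0.661043 m = 661.0 mm

661.0


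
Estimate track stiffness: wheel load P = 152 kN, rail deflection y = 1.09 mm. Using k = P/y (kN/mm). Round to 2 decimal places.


Track stiffness k = P / y
k = 152 / 1.09
k = 139.45 kN/mm

139.45


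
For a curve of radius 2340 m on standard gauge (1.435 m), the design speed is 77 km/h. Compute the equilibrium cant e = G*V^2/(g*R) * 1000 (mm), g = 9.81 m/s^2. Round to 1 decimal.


Convert speed: V = 77 / 3.6 = 21.3889 m/s
Apply formula: e = 1.435 * 21.3889^2 / (9.81 * 2340)
e = 1.435 * 457.4846 / 22955.4
e = 0.028599 m = 28.6 mm

28.6


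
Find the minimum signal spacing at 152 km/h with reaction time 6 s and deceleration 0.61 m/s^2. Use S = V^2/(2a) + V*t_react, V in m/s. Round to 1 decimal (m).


V = 152 / 3.6 = 42.2222 m/s
Braking distance = 42.2222^2 / (2*0.61) = 1461.2427 m
Sighting distance = 42.2222 * 6 = 253.3333 m
S = 1461.2427 + 253.3333 = 1714.6 m

1714.6


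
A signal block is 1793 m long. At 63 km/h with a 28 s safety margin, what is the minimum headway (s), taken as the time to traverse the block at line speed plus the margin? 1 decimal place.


V = 63 / 3.6 = 17.5 m/s
Block traversal time = 1793 / 17.5 = 102.4571 s
Headway = 102.4571 + 28
Headway = 130.5 s

130.5


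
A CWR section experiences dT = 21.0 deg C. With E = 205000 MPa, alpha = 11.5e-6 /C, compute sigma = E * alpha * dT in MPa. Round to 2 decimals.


sigma = E * alpha * dT
sigma = 205000 * 11.5e-6 * 21.0
sigma = 2.3575 * 21.0
sigma = 49.51 MPa

49.51


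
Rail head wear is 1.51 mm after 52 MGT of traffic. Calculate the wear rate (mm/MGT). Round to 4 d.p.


Wear rate = total wear / cumulative tonnage
Rate = 1.51 / 52
Rate = 0.0290 mm/MGT

0.0290


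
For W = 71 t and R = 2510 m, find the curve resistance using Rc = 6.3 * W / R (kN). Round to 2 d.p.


Rc = 6.3 * W / R
Rc = 6.3 * 71 / 2510
Rc = 447.3 / 2510
Rc = 0.18 kN

0.18


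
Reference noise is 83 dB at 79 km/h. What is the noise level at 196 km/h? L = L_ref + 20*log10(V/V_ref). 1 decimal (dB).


V/V_ref = 196 / 79 = 2.481013
log10(2.481013) = 0.394629
20 * 0.394629 = 7.8926
L = 83 + 7.8926 = 90.9 dB

90.9


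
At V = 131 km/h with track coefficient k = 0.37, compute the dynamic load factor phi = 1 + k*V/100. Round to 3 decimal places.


phi = 1 + k * V / 100
phi = 1 + 0.37 * 131 / 100
phi = 1 + 0.4847
phi = 1.485

1.485


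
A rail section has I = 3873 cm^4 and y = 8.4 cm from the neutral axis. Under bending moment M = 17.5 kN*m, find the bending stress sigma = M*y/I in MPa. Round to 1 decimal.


Convert units:
M = 17.5 kN*m = 17500000 N*mm
y = 8.4 cm = 84 mm
I = 3873 cm^4 = 38730000 mm^4
sigma = 17500000 * 84 / 38730000
sigma = 38.0 MPa

38.0


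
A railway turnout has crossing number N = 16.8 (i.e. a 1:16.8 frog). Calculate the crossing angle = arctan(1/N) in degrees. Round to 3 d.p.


1/N = 1/16.8 = 0.059524
angle = arctan(0.059524) = 0.059454 rad
angle = 0.059454 * 180/pi = 3.406 degrees

3.406


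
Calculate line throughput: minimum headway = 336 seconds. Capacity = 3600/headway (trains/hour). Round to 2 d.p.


Capacity = 3600 / headway
Capacity = 3600 / 336
Capacity = 10.71 trains/hour

10.71


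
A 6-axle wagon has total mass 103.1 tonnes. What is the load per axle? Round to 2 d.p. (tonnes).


Load per axle = total weight / number of axles
Load = 103.1 / 6
Load = 17.18 tonnes

17.18


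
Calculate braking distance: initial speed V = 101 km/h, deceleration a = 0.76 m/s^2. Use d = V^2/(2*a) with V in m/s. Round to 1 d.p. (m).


Convert speed: V = 101 / 3.6 = 28.0556 m/s
V^2 = 787.1142
d = 787.1142 / (2 * 0.76)
d = 787.1142 / 1.52
d = 517.8 m

517.8


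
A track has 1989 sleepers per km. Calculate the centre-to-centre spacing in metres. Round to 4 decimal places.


Spacing = 1000 m / number of sleepers
Spacing = 1000 / 1989
Spacing = 0.5028 m

0.5028


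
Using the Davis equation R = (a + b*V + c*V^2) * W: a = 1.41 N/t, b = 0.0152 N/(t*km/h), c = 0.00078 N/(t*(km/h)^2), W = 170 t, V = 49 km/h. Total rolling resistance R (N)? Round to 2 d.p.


b*V = 0.0152 * 49 = 0.7448
c*V^2 = 0.00078 * 2401 = 1.87278
R_per_t = 1.41 + 0.7448 + 1.87278 = 4.02758 N/t
R_total = 4.02758 * 170 = 684.69 N

684.69


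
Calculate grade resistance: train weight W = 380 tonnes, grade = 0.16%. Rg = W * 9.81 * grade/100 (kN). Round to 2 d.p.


Rg = W * 9.81 * grade / 100
Rg = 380 * 9.81 * 0.16 / 100
Rg = 3727.8 * 0.0016
Rg = 5.96 kN

5.96


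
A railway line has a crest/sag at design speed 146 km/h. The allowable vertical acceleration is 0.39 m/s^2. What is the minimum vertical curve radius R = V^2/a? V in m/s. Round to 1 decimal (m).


Convert speed: V = 146 / 3.6 = 40.5556 m/s
V^2 = 1644.7531 m^2/s^2
R_v = 1644.7531 / 0.39
R_v = 4217.3 m

4217.3


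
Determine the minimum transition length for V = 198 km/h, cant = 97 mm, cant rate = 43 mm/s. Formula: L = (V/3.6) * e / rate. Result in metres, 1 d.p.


Convert speed: V = 198 / 3.6 = 55.0 m/s
L = 55.0 * 97 / 43
L = 5335.0 / 43
L = 124.1 m

124.1


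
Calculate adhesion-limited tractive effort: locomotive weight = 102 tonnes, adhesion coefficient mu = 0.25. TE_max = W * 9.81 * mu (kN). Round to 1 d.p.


TE_max = W * g * mu
TE_max = 102 * 9.81 * 0.25
TE_max = 1000.62 * 0.25
TE_max = 250.2 kN

250.2


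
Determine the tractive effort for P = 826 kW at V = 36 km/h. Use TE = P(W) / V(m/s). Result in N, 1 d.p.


Convert: P = 826 kW = 826000 W
V = 36 / 3.6 = 10.0 m/s
TE = 826000 / 10.0
TE = 82600.0 N

82600.0


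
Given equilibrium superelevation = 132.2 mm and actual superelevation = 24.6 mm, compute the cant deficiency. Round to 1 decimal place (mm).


Cant deficiency = equilibrium cant - actual cant
CD = 132.2 - 24.6
CD = 107.6 mm

107.6


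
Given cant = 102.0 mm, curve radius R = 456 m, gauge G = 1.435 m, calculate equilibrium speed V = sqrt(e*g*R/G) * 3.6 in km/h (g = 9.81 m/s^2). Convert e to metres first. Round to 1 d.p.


Convert cant: e = 102.0 mm = 0.1020 m
V_ms = sqrt(0.1020 * 9.81 * 456 / 1.435)
V_ms = sqrt(317.967052) = 17.8316 m/s
V = 17.8316 * 3.6 = 64.2 km/h

64.2


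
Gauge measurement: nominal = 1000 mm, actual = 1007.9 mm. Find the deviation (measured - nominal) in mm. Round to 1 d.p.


Deviation = measured - nominal
Deviation = 1007.9 - 1000
Deviation = 7.9 mm

7.9


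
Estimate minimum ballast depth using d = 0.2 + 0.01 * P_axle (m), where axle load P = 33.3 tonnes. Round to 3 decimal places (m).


d = 0.2 + 0.01 * 33.3
d = 0.2 + 0.333
d = 0.533 m

0.533


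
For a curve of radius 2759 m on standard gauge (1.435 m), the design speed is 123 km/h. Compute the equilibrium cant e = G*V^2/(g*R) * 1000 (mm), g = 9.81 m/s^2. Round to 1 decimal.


Convert speed: V = 123 / 3.6 = 34.1667 m/s
Apply formula: e = 1.435 * 34.1667^2 / (9.81 * 2759)
e = 1.435 * 1167.3611 / 27065.79
e = 0.061892 m = 61.9 mm

61.9


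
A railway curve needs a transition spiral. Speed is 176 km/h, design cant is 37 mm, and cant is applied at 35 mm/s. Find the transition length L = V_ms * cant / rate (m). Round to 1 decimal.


Convert speed: V = 176 / 3.6 = 48.8889 m/s
L = 48.8889 * 37 / 35
L = 1808.8889 / 35
L = 51.7 m

51.7


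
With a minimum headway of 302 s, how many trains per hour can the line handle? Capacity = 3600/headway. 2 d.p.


Capacity = 3600 / headway
Capacity = 3600 / 302
Capacity = 11.92 trains/hour

11.92


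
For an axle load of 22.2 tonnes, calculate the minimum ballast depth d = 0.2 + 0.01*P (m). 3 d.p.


d = 0.2 + 0.01 * 22.2
d = 0.2 + 0.222
d = 0.422 m

0.422


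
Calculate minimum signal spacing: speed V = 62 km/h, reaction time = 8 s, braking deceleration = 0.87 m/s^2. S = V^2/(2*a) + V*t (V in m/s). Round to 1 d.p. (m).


V = 62 / 3.6 = 17.2222 m/s
Braking distance = 17.2222^2 / (2*0.87) = 170.4626 m
Sighting distance = 17.2222 * 8 = 137.7778 m
S = 170.4626 + 137.7778 = 308.2 m

308.2


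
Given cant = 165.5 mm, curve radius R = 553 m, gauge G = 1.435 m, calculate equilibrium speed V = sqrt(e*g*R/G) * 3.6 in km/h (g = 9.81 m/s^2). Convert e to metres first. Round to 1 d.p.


Convert cant: e = 165.5 mm = 0.1655 m
V_ms = sqrt(0.1655 * 9.81 * 553 / 1.435)
V_ms = sqrt(625.662659) = 25.0132 m/s
V = 25.0132 * 3.6 = 90.0 km/h

90.0


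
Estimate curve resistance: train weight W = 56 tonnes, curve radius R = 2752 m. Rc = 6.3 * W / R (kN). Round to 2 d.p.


Rc = 6.3 * W / R
Rc = 6.3 * 56 / 2752
Rc = 352.8 / 2752
Rc = 0.13 kN

0.13


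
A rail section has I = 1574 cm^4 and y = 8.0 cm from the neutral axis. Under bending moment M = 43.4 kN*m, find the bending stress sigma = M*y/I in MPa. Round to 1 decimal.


Convert units:
M = 43.4 kN*m = 43400000 N*mm
y = 8.0 cm = 80 mm
I = 1574 cm^4 = 15740000 mm^4
sigma = 43400000 * 80 / 15740000
sigma = 220.6 MPa

220.6


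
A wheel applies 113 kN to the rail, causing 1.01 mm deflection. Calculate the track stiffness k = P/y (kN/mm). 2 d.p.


Track stiffness k = P / y
k = 113 / 1.01
k = 111.88 kN/mm

111.88


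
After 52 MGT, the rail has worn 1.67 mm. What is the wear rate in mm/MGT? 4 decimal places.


Wear rate = total wear / cumulative tonnage
Rate = 1.67 / 52
Rate = 0.0321 mm/MGT

0.0321


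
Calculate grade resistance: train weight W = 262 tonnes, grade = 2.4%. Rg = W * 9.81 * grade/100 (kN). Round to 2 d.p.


Rg = W * 9.81 * grade / 100
Rg = 262 * 9.81 * 2.4 / 100
Rg = 2570.22 * 0.024
Rg = 61.69 kN

61.69


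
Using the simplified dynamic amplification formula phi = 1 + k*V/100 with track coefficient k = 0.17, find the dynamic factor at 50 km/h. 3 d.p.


phi = 1 + k * V / 100
phi = 1 + 0.17 * 50 / 100
phi = 1 + 0.085
phi = 1.085

1.085


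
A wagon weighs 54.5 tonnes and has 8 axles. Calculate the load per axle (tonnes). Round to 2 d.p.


Load per axle = total weight / number of axles
Load = 54.5 / 8
Load = 6.81 tonnes

6.81


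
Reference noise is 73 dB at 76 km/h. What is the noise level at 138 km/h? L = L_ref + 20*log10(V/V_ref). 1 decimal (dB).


V/V_ref = 138 / 76 = 1.815789
log10(1.815789) = 0.259065
20 * 0.259065 = 5.1813
L = 73 + 5.1813 = 78.2 dB

78.2


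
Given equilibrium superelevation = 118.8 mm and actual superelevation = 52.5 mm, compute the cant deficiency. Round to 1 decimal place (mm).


Cant deficiency = equilibrium cant - actual cant
CD = 118.8 - 52.5
CD = 66.3 mm

66.3


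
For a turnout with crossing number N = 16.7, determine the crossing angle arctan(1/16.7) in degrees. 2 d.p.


1/N = 1/16.7 = 0.05988
angle = arctan(0.05988) = 0.059809 rad
angle = 0.059809 * 180/pi = 3.43 degrees

3.43


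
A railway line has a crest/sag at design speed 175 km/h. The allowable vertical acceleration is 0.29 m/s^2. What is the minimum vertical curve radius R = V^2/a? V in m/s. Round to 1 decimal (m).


Convert speed: V = 175 / 3.6 = 48.6111 m/s
V^2 = 2363.0401 m^2/s^2
R_v = 2363.0401 / 0.29
R_v = 8148.4 m

8148.4


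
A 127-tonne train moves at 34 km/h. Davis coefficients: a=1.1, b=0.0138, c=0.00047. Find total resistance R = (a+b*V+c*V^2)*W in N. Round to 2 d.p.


b*V = 0.0138 * 34 = 0.4692
c*V^2 = 0.00047 * 1156 = 0.54332
R_per_t = 1.1 + 0.4692 + 0.54332 = 2.11252 N/t
R_total = 2.11252 * 127 = 268.29 N

268.29


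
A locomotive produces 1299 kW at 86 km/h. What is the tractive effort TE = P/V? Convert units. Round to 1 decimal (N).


Convert: P = 1299 kW = 1299000 W
V = 86 / 3.6 = 23.8889 m/s
TE = 1299000 / 23.8889
TE = 54376.7 N

54376.7


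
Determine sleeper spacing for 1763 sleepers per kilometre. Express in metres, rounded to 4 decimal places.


Spacing = 1000 m / number of sleepers
Spacing = 1000 / 1763
Spacing = 0.5672 m

0.5672


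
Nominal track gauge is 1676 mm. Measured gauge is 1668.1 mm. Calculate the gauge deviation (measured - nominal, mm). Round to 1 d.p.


Deviation = measured - nominal
Deviation = 1668.1 - 1676
Deviation = -7.9 mm

-7.9


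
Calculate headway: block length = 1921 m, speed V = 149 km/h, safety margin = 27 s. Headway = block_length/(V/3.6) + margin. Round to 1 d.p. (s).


V = 149 / 3.6 = 41.3889 m/s
Block traversal time = 1921 / 41.3889 = 46.4134 s
Headway = 46.4134 + 27
Headway = 73.4 s

73.4


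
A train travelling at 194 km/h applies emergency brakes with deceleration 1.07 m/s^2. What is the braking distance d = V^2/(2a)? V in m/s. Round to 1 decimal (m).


Convert speed: V = 194 / 3.6 = 53.8889 m/s
V^2 = 2904.0123
d = 2904.0123 / (2 * 1.07)
d = 2904.0123 / 2.14
d = 1357.0 m

1357.0


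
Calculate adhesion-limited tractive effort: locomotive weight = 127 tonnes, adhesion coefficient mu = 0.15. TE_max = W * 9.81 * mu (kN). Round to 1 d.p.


TE_max = W * g * mu
TE_max = 127 * 9.81 * 0.15
TE_max = 1245.87 * 0.15
TE_max = 186.9 kN

186.9


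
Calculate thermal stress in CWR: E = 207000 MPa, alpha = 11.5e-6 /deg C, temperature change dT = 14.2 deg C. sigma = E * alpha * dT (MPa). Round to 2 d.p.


sigma = E * alpha * dT
sigma = 207000 * 11.5e-6 * 14.2
sigma = 2.3805 * 14.2
sigma = 33.80 MPa

33.80


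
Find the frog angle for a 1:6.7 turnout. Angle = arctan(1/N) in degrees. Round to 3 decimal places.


1/N = 1/6.7 = 0.149254
angle = arctan(0.149254) = 0.14816 rad
angle = 0.14816 * 180/pi = 8.489 degrees

8.489


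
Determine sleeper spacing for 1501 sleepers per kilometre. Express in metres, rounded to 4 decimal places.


Spacing = 1000 m / number of sleepers
Spacing = 1000 / 1501
Spacing = 0.6662 m

0.6662


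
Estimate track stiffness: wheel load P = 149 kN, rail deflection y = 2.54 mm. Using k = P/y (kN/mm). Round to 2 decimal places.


Track stiffness k = P / y
k = 149 / 2.54
k = 58.66 kN/mm

58.66


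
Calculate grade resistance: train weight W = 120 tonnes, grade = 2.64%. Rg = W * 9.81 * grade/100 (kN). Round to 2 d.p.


Rg = W * 9.81 * grade / 100
Rg = 120 * 9.81 * 2.64 / 100
Rg = 1177.2 * 0.0264
Rg = 31.08 kN

31.08


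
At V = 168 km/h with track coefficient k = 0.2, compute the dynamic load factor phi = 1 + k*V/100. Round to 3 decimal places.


phi = 1 + k * V / 100
phi = 1 + 0.2 * 168 / 100
phi = 1 + 0.336
phi = 1.336

1.336


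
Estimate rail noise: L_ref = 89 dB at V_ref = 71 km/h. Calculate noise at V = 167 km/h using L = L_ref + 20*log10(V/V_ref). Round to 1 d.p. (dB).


V/V_ref = 167 / 71 = 2.352113
log10(2.352113) = 0.371458
20 * 0.371458 = 7.4292
L = 89 + 7.4292 = 96.4 dB

96.4


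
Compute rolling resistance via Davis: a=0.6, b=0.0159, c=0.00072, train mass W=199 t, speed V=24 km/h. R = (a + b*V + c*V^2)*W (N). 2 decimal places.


b*V = 0.0159 * 24 = 0.3816
c*V^2 = 0.00072 * 576 = 0.41472
R_per_t = 0.6 + 0.3816 + 0.41472 = 1.39632 N/t
R_total = 1.39632 * 199 = 277.87 N

277.87


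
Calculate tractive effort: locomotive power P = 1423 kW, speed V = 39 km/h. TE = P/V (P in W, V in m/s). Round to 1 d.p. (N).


Convert: P = 1423 kW = 1423000 W
V = 39 / 3.6 = 10.8333 m/s
TE = 1423000 / 10.8333
TE = 131353.8 N

131353.8


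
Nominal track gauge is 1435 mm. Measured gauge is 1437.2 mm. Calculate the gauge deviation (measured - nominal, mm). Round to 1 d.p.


Deviation = measured - nominal
Deviation = 1437.2 - 1435
Deviation = 2.2 mm

2.2


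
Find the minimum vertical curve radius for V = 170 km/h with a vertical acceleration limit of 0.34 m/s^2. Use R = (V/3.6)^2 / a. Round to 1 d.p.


Convert speed: V = 170 / 3.6 = 47.2222 m/s
V^2 = 2229.9383 m^2/s^2
R_v = 2229.9383 / 0.34
R_v = 6558.6 m

6558.6
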